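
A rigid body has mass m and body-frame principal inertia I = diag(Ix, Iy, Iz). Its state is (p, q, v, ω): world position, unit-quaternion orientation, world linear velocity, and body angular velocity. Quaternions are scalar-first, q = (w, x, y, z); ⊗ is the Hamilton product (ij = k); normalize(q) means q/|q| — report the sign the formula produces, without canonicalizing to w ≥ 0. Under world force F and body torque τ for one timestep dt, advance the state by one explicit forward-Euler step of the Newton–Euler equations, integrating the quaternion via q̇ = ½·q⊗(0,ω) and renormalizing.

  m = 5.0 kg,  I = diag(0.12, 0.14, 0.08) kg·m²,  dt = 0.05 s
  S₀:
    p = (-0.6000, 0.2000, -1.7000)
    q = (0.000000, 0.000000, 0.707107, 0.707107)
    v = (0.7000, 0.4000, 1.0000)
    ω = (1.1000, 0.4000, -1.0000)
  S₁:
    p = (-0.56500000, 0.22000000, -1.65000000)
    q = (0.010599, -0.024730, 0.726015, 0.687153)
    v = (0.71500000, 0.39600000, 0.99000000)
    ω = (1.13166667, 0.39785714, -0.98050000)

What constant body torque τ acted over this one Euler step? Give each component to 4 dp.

τ = (0.1000, -0.0500, 0.0400)

Δω = ω₁−ω₀ = (0.03166667, -0.00214286, 0.01950000)
gyro term ω₀×Iω₀ = (0.0240, -0.0440, 0.0088)
τ = I·(Δω/dt) + ω₀×(Iω₀) = (0.1000, -0.0500, 0.0400)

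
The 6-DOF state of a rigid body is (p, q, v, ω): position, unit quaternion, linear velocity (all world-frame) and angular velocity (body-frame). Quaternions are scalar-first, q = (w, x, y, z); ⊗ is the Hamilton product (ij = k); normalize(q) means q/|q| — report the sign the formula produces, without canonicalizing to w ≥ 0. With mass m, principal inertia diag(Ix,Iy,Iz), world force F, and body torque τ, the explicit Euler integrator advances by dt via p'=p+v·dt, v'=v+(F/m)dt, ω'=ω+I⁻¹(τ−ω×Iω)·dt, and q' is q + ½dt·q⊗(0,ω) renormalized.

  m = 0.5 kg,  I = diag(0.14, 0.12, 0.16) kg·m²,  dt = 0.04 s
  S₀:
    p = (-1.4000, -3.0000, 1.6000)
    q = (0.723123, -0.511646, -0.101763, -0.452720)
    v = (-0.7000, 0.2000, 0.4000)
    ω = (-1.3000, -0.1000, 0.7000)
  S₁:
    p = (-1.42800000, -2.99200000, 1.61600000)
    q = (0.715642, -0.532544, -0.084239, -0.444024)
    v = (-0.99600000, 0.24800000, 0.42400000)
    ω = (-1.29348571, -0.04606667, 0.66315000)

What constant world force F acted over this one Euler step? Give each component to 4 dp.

Δv = v₁−v₀ = (-0.29600000, 0.04800000, 0.02400000)
F = m·Δv/dt = (-3.7000, 0.6000, 0.3000)

F = (-3.7000, 0.6000, 0.3000)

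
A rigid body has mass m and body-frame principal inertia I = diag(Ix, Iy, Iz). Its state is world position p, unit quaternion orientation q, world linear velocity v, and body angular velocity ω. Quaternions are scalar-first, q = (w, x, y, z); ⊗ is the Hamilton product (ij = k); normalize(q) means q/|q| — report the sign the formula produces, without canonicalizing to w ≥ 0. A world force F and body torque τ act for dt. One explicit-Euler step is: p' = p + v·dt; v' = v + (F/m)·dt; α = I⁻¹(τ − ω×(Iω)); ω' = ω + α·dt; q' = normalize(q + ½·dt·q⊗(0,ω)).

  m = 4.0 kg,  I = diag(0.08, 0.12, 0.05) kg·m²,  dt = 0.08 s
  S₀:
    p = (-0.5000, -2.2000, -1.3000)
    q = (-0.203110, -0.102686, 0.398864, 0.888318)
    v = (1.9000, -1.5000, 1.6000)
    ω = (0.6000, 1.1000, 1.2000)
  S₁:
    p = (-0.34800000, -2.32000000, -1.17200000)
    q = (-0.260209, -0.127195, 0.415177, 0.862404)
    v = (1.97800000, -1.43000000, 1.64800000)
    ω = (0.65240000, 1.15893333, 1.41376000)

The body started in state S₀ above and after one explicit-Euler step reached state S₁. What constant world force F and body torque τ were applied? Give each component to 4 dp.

F = (3.9000, 3.5000, 2.4000)
τ = (-0.0400, 0.1100, 0.1600)

velocity change Δv = (0.07800000, 0.07000000, 0.04800000)
m·(v₁−v₀)/dt = (3.9000, 3.5000, 2.4000)
rate change Δω = (0.05240000, 0.05893333, 0.21376000)
ω₀×(Iω₀) = (-0.0924, 0.0216, 0.0264)
applied torque τ = (-0.0400, 0.1100, 0.1600)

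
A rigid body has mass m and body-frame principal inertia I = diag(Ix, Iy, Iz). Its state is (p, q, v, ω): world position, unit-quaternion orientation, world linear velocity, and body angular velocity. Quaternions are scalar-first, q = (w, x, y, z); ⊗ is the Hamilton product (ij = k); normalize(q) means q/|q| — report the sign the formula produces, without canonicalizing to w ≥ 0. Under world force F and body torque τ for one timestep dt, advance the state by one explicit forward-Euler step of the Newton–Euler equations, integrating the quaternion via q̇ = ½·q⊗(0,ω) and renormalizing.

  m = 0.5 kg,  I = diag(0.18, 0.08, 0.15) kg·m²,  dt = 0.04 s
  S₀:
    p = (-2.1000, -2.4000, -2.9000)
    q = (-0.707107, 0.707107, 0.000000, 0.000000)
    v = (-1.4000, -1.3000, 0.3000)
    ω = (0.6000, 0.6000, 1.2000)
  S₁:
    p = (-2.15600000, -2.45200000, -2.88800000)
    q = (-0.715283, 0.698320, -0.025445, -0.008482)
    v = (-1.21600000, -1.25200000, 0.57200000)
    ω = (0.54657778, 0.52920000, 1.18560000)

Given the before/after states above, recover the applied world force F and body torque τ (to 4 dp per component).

F = (2.3000, 0.6000, 3.4000)
τ = (-0.1900, -0.1200, -0.0900)

ω₁ − ω₀ = (-0.05342222, -0.07080000, -0.01440000)
gyro term ω₀×Iω₀ = (0.0504, 0.0216, -0.0360)
τ = I·(Δω/dt) + ω₀×(Iω₀) = (-0.1900, -0.1200, -0.0900)
v₁ − v₀ = (0.18400000, 0.04800000, 0.27200000)
applied force F = (2.3000, 0.6000, 3.4000)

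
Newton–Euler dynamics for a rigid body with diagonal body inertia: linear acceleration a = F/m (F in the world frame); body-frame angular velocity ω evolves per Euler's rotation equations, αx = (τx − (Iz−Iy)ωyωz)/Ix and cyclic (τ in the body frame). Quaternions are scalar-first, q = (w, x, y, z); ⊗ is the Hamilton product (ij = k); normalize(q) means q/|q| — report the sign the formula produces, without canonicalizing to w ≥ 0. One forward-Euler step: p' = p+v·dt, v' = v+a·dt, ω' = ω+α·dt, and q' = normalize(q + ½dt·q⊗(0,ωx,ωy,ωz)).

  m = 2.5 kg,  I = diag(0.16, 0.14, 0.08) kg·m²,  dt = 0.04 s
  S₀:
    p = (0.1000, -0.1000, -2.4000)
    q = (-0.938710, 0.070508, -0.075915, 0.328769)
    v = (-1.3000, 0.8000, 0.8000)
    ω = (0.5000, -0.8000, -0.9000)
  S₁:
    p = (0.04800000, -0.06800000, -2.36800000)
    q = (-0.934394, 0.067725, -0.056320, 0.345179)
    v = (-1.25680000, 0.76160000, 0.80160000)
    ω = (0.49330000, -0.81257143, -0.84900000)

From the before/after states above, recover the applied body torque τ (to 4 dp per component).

Δω = ω₁−ω₀ = (-0.00670000, -0.01257143, 0.05100000)
precession coupling = (-0.0432, -0.0360, 0.0080)
applied torque τ = (-0.0700, -0.0800, 0.1100)

τ = (-0.0700, -0.0800, 0.1100)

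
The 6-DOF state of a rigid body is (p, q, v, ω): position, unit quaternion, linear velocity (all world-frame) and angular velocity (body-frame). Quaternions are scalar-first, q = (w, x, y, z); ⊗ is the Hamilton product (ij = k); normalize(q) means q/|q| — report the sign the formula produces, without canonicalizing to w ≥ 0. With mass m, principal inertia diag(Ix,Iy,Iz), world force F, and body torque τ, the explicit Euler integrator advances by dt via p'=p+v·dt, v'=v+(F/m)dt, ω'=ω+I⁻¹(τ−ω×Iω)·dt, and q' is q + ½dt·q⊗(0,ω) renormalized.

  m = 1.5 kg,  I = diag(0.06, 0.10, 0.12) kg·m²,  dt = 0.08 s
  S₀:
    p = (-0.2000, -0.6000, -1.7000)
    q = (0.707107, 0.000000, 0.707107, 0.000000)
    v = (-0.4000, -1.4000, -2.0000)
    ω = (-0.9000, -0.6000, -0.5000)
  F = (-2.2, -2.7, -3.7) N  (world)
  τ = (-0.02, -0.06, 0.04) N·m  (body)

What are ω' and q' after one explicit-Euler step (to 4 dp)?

angular accel α = (-0.4333, -0.3300, 0.1533)
new body rate ω' = (-0.9347, -0.6264, -0.4877)
2q̇ = q⊗(0,ω) = (0.4242642, -0.9899498, -0.4242642, 0.2828428)
updated quaternion q' = (0.7233, -0.0396, 0.6894, 0.0113)

ω' = (-0.9347, -0.6264, -0.4877)
q' = (0.7233, -0.0396, 0.6894, 0.0113)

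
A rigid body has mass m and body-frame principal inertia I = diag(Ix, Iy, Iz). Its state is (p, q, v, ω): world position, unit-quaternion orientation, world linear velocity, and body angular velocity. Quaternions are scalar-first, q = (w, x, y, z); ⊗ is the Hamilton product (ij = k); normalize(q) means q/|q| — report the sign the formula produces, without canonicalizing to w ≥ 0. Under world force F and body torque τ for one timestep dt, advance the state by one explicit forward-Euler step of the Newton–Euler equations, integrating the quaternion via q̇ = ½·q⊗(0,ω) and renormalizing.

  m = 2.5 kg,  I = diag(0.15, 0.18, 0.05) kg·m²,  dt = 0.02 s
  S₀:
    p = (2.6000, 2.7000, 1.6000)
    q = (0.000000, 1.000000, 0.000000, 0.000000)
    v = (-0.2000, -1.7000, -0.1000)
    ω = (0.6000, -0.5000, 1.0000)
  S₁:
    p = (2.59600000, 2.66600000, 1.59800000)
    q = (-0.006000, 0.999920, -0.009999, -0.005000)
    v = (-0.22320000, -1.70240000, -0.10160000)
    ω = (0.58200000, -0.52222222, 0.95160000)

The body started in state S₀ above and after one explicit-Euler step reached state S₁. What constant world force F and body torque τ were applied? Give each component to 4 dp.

Δv = v₁−v₀ = (-0.02320000, -0.00240000, -0.00160000)
F = m·Δv/dt = (-2.9000, -0.3000, -0.2000)
Δω = ω₁−ω₀ = (-0.01800000, -0.02222222, -0.04840000)
gyro term ω₀×Iω₀ = (0.0650, 0.0600, -0.0090)
τ = I·(Δω/dt) + ω₀×(Iω₀) = (-0.0700, -0.1400, -0.1300)

F = (-2.9000, -0.3000, -0.2000)
τ = (-0.0700, -0.1400, -0.1300)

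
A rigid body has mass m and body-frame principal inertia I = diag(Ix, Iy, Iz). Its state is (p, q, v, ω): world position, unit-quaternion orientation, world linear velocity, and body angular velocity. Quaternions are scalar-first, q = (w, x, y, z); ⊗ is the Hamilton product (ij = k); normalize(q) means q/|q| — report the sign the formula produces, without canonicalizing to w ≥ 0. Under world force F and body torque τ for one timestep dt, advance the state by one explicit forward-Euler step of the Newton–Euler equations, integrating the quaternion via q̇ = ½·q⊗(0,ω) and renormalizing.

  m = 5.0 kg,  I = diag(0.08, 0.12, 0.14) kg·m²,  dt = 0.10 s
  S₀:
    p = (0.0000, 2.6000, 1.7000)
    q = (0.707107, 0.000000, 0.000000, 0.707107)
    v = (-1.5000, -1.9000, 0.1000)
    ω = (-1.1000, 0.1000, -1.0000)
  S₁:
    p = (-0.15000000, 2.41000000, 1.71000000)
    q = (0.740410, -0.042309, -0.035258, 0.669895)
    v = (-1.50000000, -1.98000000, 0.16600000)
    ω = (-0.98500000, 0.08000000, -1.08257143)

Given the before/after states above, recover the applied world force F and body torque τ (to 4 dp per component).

F = (0.0000, -4.0000, 3.3000)
τ = (0.0900, -0.0900, -0.1200)

rate change Δω = (0.11500000, -0.02000000, -0.08257143)
τ = I·(Δω/dt) + ω₀×(Iω₀) = (0.0900, -0.0900, -0.1200)
Δv = v₁−v₀ = (0.00000000, -0.08000000, 0.06600000)
F = m·Δv/dt = (0.0000, -4.0000, 3.3000)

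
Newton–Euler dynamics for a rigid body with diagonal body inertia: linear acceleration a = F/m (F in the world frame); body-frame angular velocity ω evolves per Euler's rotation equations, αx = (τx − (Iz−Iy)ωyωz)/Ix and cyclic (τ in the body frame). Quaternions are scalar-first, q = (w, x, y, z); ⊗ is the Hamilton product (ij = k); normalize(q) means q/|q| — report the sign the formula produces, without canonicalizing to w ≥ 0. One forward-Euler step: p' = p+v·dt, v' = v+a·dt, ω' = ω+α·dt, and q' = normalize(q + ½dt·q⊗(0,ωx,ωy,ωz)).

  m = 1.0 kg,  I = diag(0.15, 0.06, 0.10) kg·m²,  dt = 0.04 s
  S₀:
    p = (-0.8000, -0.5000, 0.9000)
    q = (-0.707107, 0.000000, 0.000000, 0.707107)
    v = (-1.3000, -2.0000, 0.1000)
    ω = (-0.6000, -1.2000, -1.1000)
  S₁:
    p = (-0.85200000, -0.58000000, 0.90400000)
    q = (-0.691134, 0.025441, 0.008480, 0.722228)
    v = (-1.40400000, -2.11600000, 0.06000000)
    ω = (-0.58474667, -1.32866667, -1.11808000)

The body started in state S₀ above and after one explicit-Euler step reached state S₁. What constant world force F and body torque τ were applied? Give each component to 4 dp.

F = (-2.6000, -2.9000, -1.0000)
τ = (0.1100, -0.1600, -0.1100)

velocity change Δv = (-0.10400000, -0.11600000, -0.04000000)
m·(v₁−v₀)/dt = (-2.6000, -2.9000, -1.0000)
ω₁ − ω₀ = (0.01525333, -0.12866667, -0.01808000)
gyro term ω₀×Iω₀ = (0.0528, 0.0330, -0.0648)
applied torque τ = (0.1100, -0.1600, -0.1100)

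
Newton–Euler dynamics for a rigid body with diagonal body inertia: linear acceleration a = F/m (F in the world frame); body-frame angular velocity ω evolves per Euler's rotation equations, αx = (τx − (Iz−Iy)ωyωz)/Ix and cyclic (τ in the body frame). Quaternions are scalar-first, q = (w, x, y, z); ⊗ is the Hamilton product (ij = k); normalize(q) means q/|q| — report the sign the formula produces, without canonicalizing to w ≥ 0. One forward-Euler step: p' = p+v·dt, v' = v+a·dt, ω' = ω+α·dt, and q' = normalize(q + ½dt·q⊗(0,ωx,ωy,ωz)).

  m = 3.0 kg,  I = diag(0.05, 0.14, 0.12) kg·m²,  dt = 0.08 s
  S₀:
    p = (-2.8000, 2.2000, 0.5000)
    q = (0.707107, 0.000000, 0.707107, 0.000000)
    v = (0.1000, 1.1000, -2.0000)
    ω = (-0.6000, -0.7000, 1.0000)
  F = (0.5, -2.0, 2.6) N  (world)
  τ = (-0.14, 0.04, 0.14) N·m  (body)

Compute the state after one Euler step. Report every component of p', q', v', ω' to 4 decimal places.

p' = (-2.7920, 2.2880, 0.3400)
q' = (0.7258, 0.0113, 0.6863, 0.0452)
v' = (0.1133, 1.0467, -1.9307)
ω' = (-0.8464, -0.7011, 1.0681)

precession coupling ω×(Iω) = (0.0140, 0.0420, 0.0378)
(τ − ω×Iω)/I = (-3.0800, -0.0143, 0.8517)
ω' = ω + α·dt = (-0.8464, -0.7011, 1.0681)
2q̇ = q⊗(0,ω) = (0.4949749, 0.2828428, -0.4949749, 1.1313712)
q + ½dt·q⊗(0,ω), renormalized = (0.7258, 0.0113, 0.6863, 0.0452)
p' = p + v·dt = (-2.7920, 2.2880, 0.3400)
new velocity v' = (0.1133, 1.0467, -1.9307)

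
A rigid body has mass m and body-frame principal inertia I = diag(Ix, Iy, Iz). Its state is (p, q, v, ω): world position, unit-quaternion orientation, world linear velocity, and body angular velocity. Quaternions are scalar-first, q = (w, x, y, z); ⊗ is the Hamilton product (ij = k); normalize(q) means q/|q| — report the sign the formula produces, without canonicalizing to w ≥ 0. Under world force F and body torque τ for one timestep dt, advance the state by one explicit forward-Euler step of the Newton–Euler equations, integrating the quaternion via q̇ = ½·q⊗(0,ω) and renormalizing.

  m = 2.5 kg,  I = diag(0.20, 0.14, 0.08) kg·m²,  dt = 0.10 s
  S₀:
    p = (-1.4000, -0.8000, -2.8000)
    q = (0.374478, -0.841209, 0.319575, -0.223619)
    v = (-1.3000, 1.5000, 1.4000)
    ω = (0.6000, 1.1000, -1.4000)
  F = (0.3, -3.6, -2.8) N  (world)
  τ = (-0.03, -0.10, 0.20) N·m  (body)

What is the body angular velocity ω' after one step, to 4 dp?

gyro term ω×Iω = (0.0924, -0.1008, -0.0396)
angular accel α = (-0.6120, 0.0057, 2.9950)
ω + α·dt = (0.5388, 1.1006, -1.1005)

ω' = (0.5388, 1.1006, -1.1005)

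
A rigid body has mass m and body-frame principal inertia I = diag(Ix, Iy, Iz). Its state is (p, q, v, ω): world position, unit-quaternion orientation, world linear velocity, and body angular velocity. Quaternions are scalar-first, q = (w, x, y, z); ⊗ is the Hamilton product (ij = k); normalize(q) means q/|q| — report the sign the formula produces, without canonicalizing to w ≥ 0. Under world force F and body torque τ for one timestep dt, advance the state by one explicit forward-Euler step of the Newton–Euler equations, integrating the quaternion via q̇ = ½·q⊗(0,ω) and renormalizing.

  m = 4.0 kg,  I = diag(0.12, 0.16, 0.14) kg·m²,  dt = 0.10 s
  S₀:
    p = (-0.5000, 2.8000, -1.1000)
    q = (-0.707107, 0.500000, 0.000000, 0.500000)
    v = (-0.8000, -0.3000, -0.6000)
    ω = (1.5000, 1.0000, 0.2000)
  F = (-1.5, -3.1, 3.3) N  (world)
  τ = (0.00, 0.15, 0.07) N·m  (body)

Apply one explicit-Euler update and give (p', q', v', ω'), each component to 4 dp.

p' = (-0.5800, 2.7700, -1.1600)
q' = (-0.7465, 0.4202, -0.0028, 0.5158)
v' = (-0.8375, -0.3775, -0.5175)
ω' = (1.5033, 1.0975, 0.2071)

a = F/m = (-0.3750, -0.7750, 0.8250)
p' = p + v·dt = (-0.5800, 2.7700, -1.1600)
v + (F/m)dt = (-0.8375, -0.3775, -0.5175)
α = I⁻¹(τ − ω×Iω) = (0.0333, 0.9750, 0.0714)
new body rate ω' = (1.5033, 1.0975, 0.2071)
Hamilton product q⊗(0,ω) = (-0.8500000, -1.5606605, -0.0571070, 0.3585786)
q' = normalize(q + ½dt·q⊗(0,ω)) = (-0.7465, 0.4202, -0.0028, 0.5158)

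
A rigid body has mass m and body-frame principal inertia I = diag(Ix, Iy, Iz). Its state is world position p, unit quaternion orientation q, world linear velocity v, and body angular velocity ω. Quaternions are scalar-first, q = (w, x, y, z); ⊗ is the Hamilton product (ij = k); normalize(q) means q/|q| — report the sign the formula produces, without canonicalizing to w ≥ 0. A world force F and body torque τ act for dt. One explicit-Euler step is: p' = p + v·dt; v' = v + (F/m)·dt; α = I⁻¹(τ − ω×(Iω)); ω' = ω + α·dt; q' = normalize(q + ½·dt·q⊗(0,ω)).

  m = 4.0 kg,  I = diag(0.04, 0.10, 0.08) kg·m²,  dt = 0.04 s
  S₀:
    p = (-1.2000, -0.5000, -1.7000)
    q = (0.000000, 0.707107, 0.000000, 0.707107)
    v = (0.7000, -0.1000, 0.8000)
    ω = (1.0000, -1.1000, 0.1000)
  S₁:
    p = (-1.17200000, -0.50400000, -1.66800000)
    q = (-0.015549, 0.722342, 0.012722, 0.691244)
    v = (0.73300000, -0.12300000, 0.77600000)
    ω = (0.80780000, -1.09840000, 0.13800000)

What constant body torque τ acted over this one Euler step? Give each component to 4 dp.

τ = (-0.1900, 0.0000, 0.0100)

ω₁ − ω₀ = (-0.19220000, 0.00160000, 0.03800000)
applied torque τ = (-0.1900, 0.0000, 0.0100)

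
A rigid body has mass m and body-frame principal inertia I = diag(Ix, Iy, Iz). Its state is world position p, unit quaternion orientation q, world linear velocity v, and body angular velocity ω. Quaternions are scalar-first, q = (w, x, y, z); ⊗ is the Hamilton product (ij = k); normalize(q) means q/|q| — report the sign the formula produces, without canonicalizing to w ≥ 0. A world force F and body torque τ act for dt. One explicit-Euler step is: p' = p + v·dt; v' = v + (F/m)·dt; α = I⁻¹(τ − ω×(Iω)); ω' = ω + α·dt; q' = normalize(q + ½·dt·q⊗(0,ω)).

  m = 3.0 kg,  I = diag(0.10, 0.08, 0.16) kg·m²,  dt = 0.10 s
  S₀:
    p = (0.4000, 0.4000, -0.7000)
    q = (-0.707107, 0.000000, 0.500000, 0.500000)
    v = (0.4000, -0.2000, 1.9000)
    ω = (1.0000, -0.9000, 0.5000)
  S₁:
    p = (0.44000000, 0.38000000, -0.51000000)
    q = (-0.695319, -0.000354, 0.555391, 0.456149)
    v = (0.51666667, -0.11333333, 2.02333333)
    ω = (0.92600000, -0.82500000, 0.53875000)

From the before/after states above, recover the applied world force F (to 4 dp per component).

F = (3.5000, 2.6000, 3.7000)

Δv = v₁−v₀ = (0.11666667, 0.08666667, 0.12333333)
F = m·Δv/dt = (3.5000, 2.6000, 3.7000)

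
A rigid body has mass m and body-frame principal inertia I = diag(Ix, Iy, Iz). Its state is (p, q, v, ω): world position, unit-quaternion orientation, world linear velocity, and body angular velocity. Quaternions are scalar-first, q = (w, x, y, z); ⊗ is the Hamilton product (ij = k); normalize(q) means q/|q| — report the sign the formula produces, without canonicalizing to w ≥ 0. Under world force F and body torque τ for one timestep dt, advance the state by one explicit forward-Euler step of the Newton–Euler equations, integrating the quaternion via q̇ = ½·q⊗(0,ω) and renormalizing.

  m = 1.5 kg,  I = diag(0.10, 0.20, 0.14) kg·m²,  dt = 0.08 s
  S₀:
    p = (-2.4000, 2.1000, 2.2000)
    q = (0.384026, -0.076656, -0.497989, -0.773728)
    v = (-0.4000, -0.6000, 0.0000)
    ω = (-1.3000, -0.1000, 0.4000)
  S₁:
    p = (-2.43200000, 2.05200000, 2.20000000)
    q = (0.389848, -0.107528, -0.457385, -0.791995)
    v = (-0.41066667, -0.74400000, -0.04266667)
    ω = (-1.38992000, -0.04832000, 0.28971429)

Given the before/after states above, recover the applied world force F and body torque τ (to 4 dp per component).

F = (-0.2000, -2.7000, -0.8000)
τ = (-0.1100, 0.1500, -0.1800)

v₁ − v₀ = (-0.01066667, -0.14400000, -0.04266667)
applied force F = (-0.2000, -2.7000, -0.8000)
ω₁ − ω₀ = (-0.08992000, 0.05168000, -0.11028571)
precession coupling = (0.0024, 0.0208, 0.0130)
applied torque τ = (-0.1100, 0.1500, -0.1800)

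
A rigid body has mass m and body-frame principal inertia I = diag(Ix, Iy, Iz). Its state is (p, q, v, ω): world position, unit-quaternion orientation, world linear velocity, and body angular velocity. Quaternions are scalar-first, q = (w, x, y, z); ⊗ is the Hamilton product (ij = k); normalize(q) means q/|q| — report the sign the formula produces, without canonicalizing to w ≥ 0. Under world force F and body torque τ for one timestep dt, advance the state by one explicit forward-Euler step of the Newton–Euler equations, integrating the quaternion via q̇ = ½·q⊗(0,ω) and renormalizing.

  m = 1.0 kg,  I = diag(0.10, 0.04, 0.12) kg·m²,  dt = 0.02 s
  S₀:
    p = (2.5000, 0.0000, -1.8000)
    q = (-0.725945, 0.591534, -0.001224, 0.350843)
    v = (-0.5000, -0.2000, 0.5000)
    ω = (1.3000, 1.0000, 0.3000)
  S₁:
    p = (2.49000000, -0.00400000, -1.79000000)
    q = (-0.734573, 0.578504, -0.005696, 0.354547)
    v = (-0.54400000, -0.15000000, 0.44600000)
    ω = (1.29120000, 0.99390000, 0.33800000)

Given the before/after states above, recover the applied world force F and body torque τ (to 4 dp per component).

ω₁ − ω₀ = (-0.00880000, -0.00610000, 0.03800000)
gyro term ω₀×Iω₀ = (0.0240, -0.0078, -0.0780)
I·α + gyro = (-0.0200, -0.0200, 0.1500)
Δv = v₁−v₀ = (-0.04400000, 0.05000000, -0.05400000)
F = m·Δv/dt = (-2.2000, 2.5000, -2.7000)

F = (-2.2000, 2.5000, -2.7000)
τ = (-0.0200, -0.0200, 0.1500)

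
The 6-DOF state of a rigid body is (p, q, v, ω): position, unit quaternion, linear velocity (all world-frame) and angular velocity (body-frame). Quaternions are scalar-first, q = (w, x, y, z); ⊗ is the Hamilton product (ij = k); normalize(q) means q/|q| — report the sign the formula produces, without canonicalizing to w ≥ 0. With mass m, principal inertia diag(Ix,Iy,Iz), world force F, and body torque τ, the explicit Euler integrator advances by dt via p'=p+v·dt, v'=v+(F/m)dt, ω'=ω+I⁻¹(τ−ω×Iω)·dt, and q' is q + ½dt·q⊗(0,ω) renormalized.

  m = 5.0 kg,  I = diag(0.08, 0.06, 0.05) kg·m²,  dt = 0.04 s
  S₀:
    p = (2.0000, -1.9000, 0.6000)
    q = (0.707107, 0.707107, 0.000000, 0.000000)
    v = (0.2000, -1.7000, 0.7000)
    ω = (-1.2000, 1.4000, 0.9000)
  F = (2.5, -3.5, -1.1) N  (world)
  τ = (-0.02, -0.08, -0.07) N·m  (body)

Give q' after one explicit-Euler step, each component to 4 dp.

q' = (0.7235, 0.6896, 0.0071, 0.0325)

Hamilton product q⊗(0,ω) = (0.8485284, -0.8485284, 0.3535535, 1.6263461)
q' = normalize(q + ½dt·q⊗(0,ω)) = (0.7235, 0.6896, 0.0071, 0.0325)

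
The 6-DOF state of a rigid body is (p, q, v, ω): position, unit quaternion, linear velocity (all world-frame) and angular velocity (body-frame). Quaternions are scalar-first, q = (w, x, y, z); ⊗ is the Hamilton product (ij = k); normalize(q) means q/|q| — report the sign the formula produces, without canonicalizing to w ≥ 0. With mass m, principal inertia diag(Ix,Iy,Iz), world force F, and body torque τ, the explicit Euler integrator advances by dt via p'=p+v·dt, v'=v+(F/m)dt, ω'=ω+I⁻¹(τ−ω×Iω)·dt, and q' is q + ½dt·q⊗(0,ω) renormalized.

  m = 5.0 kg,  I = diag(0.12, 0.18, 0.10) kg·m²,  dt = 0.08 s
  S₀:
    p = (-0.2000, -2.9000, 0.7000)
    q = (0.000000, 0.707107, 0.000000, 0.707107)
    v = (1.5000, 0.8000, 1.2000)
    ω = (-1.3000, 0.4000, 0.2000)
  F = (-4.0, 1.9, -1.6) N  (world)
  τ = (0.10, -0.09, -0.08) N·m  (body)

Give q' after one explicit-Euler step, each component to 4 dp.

q⊗(0,ω) = (0.7778177, -0.2828428, -1.0606605, 0.2828428)
q' = normalize(q + ½dt·q⊗(0,ω)) = (0.0311, 0.6947, -0.0424, 0.7173)

q' = (0.0311, 0.6947, -0.0424, 0.7173)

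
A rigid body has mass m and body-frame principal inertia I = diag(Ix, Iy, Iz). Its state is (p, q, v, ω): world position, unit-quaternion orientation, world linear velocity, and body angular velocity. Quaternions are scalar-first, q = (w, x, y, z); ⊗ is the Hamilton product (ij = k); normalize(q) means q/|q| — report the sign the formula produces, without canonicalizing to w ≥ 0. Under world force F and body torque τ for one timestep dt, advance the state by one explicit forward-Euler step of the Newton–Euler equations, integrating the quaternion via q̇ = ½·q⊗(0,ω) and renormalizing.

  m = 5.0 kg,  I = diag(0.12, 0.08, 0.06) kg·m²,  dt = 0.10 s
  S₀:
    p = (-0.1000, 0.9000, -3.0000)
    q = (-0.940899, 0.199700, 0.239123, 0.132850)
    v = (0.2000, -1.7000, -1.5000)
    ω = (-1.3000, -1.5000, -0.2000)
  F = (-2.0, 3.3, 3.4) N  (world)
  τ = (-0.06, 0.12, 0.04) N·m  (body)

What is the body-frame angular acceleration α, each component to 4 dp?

precession coupling ω×(Iω) = (-0.0060, 0.0156, -0.0780)
(τ − ω×Iω)/I = (-0.4500, 1.3050, 1.9667)

α = (-0.4500, 1.3050, 1.9667)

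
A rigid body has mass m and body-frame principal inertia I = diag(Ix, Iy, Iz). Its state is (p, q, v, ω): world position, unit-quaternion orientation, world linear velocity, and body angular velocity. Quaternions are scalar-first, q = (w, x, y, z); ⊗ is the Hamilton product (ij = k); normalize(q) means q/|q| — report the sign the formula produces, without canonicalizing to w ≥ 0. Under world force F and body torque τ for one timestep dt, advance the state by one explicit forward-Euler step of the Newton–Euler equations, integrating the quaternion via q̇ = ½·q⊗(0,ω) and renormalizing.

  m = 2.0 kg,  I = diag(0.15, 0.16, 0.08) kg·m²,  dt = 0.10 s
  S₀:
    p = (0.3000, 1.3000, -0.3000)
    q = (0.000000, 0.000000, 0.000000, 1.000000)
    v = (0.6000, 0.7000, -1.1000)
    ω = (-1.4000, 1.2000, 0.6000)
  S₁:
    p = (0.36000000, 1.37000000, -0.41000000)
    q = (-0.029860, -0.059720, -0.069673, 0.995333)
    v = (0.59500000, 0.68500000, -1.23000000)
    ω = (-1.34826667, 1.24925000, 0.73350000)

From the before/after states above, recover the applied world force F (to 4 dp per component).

Δv = v₁−v₀ = (-0.00500000, -0.01500000, -0.13000000)
F = m·Δv/dt = (-0.1000, -0.3000, -2.6000)

F = (-0.1000, -0.3000, -2.6000)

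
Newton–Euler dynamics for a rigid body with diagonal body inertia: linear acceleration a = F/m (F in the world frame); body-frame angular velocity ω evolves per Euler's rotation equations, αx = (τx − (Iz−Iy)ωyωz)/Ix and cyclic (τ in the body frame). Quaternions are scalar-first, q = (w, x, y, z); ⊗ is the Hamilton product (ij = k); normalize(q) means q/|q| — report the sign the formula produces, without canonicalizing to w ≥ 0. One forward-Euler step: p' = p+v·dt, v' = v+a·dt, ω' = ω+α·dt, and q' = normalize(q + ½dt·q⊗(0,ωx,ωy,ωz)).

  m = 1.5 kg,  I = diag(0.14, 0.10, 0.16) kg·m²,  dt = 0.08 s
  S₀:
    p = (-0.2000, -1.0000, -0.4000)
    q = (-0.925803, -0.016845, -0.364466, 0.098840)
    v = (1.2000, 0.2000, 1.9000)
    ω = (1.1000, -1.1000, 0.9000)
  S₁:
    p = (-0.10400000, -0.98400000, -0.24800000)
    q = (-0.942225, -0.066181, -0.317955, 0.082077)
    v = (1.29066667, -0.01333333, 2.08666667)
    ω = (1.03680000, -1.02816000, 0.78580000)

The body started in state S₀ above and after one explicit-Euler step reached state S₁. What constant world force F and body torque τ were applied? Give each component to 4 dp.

F = (1.7000, -4.0000, 3.5000)
τ = (-0.1700, 0.0700, -0.1800)

rate change Δω = (-0.06320000, 0.07184000, -0.11420000)
ω₀×(Iω₀) = (-0.0594, -0.0198, 0.0484)
I·α + gyro = (-0.1700, 0.0700, -0.1800)
velocity change Δv = (0.09066667, -0.21333333, 0.18666667)
applied force F = (1.7000, -4.0000, 3.5000)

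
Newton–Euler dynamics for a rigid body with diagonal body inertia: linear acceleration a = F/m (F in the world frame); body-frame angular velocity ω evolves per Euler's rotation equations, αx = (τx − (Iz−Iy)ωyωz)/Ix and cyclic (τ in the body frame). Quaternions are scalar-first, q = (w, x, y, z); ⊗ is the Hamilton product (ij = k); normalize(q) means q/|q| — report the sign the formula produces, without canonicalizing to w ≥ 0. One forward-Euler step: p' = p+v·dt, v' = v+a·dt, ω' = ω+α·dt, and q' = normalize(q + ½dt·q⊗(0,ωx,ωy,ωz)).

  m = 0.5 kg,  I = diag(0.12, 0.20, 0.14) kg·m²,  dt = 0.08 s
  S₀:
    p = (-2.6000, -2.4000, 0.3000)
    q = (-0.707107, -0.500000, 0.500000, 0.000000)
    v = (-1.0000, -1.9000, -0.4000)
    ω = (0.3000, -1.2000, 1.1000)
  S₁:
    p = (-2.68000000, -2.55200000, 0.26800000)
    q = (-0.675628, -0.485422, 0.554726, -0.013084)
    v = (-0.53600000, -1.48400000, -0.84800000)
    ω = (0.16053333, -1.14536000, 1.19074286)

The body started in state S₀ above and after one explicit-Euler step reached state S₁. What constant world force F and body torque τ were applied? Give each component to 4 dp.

Δv = v₁−v₀ = (0.46400000, 0.41600000, -0.44800000)
m·(v₁−v₀)/dt = (2.9000, 2.6000, -2.8000)
rate change Δω = (-0.13946667, 0.05464000, 0.09074286)
applied torque τ = (-0.1300, 0.1300, 0.1300)

F = (2.9000, 2.6000, -2.8000)
τ = (-0.1300, 0.1300, 0.1300)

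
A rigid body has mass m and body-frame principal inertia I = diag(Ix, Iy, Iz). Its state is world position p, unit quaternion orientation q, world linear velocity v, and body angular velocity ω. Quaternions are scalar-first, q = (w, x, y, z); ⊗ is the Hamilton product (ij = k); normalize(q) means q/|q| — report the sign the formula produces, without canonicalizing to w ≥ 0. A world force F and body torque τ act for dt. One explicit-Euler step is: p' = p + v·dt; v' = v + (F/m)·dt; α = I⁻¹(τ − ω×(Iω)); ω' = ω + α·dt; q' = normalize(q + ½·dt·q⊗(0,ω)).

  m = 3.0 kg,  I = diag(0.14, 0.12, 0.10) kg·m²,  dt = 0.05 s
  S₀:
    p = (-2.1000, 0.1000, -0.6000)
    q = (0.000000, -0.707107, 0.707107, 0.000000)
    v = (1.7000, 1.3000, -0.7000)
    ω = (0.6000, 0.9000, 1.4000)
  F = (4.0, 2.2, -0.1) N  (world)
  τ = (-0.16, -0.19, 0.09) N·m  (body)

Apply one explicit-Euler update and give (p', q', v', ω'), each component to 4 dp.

p' = (-2.0150, 0.1650, -0.6350)
q' = (-0.0053, -0.6817, 0.7311, -0.0265)
v' = (1.7667, 1.3367, -0.7017)
ω' = (0.5519, 0.8068, 1.4504)

p + v·dt = (-2.0150, 0.1650, -0.6350)
new velocity v' = (1.7667, 1.3367, -0.7017)
gyro term ω×Iω = (-0.0252, 0.0336, -0.0108)
angular accel α = (-0.9629, -1.8633, 1.0080)
ω + α·dt = (0.5519, 0.8068, 1.4504)
2q̇ = q⊗(0,ω) = (-0.2121321, 0.9899498, 0.9899498, -1.0606605)
q' = normalize(q + ½dt·q⊗(0,ω)) = (-0.0053, -0.6817, 0.7311, -0.0265)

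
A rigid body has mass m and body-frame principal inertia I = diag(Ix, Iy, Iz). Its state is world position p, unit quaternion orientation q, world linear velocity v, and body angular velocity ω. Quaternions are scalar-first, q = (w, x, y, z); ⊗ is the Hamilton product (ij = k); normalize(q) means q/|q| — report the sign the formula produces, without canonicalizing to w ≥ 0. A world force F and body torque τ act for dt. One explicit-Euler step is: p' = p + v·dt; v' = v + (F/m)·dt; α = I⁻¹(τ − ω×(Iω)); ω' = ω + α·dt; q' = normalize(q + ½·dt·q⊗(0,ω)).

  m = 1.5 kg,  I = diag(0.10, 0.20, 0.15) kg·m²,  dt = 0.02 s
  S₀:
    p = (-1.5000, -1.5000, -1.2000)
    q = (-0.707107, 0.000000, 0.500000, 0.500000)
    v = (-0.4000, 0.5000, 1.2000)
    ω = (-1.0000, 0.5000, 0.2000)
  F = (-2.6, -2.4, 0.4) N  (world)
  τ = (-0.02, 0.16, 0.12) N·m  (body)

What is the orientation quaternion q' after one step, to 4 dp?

q' = (-0.7106, 0.0056, 0.4914, 0.5036)

Hamilton product q⊗(0,ω) = (-0.3500000, 0.5571070, -0.8535535, 0.3585786)
q' = normalize(q + ½dt·q⊗(0,ω)) = (-0.7106, 0.0056, 0.4914, 0.5036)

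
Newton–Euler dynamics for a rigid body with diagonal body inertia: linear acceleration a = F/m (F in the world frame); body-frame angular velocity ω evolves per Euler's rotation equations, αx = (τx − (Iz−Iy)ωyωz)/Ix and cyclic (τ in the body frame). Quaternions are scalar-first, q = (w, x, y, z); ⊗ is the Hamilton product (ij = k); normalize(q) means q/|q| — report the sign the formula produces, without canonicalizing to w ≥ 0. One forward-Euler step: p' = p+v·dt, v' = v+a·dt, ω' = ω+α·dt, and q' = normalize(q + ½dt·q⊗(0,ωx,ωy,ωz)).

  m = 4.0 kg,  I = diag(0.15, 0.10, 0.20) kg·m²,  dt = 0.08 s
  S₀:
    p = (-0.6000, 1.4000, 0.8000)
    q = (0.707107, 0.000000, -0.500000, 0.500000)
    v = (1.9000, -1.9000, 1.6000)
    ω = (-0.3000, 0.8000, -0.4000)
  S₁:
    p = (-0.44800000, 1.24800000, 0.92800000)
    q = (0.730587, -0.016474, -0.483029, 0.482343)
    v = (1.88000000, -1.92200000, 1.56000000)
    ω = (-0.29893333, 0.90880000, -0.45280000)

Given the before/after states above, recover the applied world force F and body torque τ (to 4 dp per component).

ω₁ − ω₀ = (0.00106667, 0.10880000, -0.05280000)
precession coupling = (-0.0320, -0.0060, 0.0120)
I·α + gyro = (-0.0300, 0.1300, -0.1200)
Δv = v₁−v₀ = (-0.02000000, -0.02200000, -0.04000000)
applied force F = (-1.0000, -1.1000, -2.0000)

F = (-1.0000, -1.1000, -2.0000)
τ = (-0.0300, 0.1300, -0.1200)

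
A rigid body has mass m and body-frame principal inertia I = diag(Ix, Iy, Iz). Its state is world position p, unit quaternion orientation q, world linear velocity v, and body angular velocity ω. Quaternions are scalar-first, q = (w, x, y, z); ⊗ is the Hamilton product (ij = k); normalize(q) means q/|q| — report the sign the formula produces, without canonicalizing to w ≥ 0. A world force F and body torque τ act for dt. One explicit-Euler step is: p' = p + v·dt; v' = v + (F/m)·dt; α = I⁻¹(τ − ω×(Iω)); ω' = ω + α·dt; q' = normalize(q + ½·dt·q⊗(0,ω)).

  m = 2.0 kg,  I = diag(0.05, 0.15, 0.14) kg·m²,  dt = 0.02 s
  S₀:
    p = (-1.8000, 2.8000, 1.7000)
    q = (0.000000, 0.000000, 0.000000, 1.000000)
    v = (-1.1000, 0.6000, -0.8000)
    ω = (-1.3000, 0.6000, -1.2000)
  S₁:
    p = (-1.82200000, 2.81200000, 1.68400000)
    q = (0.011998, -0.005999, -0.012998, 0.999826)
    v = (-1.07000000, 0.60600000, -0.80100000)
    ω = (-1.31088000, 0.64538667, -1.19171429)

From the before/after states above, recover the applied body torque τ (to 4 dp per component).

τ = (-0.0200, 0.2000, -0.0200)

Δω = ω₁−ω₀ = (-0.01088000, 0.04538667, 0.00828571)
I·α + gyro = (-0.0200, 0.2000, -0.0200)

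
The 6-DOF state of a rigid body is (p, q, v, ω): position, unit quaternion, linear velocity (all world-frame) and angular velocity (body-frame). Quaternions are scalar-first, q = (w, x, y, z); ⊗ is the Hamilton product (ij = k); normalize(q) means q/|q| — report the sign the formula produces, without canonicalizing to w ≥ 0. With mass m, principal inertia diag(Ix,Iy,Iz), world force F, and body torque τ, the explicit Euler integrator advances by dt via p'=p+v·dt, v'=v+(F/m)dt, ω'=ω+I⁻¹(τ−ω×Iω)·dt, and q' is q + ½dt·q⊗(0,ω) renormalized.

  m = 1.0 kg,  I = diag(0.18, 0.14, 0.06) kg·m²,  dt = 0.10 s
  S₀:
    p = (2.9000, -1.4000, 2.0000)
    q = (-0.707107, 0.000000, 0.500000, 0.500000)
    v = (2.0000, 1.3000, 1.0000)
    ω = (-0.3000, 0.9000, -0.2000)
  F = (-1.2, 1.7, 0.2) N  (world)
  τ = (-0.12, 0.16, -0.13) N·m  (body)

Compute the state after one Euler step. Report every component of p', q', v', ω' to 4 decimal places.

α = I⁻¹(τ − ω×Iω) = (-0.7467, 1.0914, -2.3467)
ω' = ω + α·dt = (-0.3747, 1.0091, -0.4347)
q⊗(0,ω) = (-0.3500000, -0.3378679, -0.7863963, 0.2914214)
q + ½dt·q⊗(0,ω), renormalized = (-0.7238, -0.0169, 0.4601, 0.5140)
a = (-1.2000, 1.7000, 0.2000)
p + v·dt = (3.1000, -1.2700, 2.1000)
v' = v + a·dt = (1.8800, 1.4700, 1.0200)

p' = (3.1000, -1.2700, 2.1000)
q' = (-0.7238, -0.0169, 0.4601, 0.5140)
v' = (1.8800, 1.4700, 1.0200)
ω' = (-0.3747, 1.0091, -0.4347)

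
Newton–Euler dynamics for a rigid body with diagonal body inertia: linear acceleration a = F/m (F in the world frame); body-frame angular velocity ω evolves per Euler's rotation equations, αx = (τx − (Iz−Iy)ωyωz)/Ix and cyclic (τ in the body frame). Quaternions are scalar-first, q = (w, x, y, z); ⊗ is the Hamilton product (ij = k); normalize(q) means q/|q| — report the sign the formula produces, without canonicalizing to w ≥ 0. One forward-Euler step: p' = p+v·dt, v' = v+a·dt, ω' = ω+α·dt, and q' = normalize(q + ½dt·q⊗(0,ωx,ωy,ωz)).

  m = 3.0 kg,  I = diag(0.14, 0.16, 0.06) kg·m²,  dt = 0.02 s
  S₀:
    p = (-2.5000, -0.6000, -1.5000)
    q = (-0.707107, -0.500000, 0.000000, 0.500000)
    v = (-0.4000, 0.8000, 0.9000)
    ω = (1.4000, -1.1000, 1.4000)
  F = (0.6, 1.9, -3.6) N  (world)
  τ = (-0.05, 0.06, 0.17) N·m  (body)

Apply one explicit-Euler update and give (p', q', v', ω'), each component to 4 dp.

p' = (-2.5080, -0.5840, -1.4820)
q' = (-0.7069, -0.5043, 0.0218, 0.4955)
v' = (-0.3960, 0.8127, 0.8760)
ω' = (1.3709, -1.1121, 1.4669)

ω×(Iω) gyroscopic = (0.1540, 0.1568, -0.0308)
(τ − ω×Iω)/I = (-1.4571, -0.6050, 3.3467)
ω + α·dt = (1.3709, -1.1121, 1.4669)
2q̇ = q⊗(0,ω) = (0.0000000, -0.4399498, 2.1778177, -0.4399498)
q + ½dt·q⊗(0,ω), renormalized = (-0.7069, -0.5043, 0.0218, 0.4955)
a = F/m = (0.2000, 0.6333, -1.2000)
p + v·dt = (-2.5080, -0.5840, -1.4820)
v + (F/m)dt = (-0.3960, 0.8127, 0.8760)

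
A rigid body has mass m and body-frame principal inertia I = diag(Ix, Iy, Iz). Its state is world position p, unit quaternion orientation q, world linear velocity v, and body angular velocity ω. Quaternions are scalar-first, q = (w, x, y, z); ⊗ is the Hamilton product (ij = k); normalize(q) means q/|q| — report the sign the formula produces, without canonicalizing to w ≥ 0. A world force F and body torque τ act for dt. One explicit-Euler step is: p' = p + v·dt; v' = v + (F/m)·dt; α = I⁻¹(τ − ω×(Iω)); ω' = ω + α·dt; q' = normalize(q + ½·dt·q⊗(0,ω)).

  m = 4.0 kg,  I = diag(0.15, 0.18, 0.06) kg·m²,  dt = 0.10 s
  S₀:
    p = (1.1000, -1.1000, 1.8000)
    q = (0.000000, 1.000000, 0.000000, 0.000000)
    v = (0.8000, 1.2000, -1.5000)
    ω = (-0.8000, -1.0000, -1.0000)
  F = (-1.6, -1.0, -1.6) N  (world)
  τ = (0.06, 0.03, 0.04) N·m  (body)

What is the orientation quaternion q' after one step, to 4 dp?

Hamilton product q⊗(0,ω) = (0.8000000, 0.0000000, 1.0000000, -1.0000000)
q' = normalize(q + ½dt·q⊗(0,ω)) = (0.0399, 0.9967, 0.0498, -0.0498)

q' = (0.0399, 0.9967, 0.0498, -0.0498)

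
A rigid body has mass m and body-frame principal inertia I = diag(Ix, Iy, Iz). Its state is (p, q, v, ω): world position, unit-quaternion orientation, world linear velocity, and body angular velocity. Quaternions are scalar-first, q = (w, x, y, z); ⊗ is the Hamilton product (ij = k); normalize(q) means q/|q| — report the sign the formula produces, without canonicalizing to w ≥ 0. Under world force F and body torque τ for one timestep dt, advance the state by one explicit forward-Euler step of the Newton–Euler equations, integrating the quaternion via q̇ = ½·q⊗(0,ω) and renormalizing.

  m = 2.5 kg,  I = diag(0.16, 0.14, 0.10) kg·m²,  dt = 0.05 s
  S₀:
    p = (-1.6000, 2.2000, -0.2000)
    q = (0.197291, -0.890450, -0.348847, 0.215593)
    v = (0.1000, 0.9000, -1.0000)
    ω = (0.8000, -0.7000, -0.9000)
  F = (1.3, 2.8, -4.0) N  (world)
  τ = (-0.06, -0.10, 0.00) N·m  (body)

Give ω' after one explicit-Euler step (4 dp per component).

(τ − ω×Iω)/I = (-0.2175, -0.4057, -0.1120)
new body rate ω' = (0.7891, -0.7203, -0.9056)

ω' = (0.7891, -0.7203, -0.9056)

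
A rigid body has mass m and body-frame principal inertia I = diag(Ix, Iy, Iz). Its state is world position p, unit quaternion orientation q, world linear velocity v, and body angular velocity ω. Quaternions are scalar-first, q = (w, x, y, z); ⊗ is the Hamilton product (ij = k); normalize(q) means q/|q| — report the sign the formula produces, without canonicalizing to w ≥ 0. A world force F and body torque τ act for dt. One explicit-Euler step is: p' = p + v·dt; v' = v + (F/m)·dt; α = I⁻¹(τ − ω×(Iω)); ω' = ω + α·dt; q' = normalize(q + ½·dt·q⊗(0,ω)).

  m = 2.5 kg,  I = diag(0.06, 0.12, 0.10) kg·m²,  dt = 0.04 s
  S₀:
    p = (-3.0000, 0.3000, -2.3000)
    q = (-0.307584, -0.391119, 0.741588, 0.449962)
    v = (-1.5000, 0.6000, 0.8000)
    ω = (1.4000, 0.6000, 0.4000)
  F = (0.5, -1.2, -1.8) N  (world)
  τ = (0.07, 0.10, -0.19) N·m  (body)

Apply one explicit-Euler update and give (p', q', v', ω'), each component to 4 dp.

a = F/m = (0.2000, -0.4800, -0.7200)
new position p' = (-3.0600, 0.3240, -2.2680)
new velocity v' = (-1.4920, 0.5808, 0.7712)
angular accel α = (1.2467, 1.0200, -2.4040)
new body rate ω' = (1.4499, 0.6408, 0.3038)
2q̇ = q⊗(0,ω) = (-0.0773710, -0.4039596, 0.6018440, -1.3959282)
q + ½dt·q⊗(0,ω), renormalized = (-0.3090, -0.3990, 0.7533, 0.4218)

p' = (-3.0600, 0.3240, -2.2680)
q' = (-0.3090, -0.3990, 0.7533, 0.4218)
v' = (-1.4920, 0.5808, 0.7712)
ω' = (1.4499, 0.6408, 0.3038)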